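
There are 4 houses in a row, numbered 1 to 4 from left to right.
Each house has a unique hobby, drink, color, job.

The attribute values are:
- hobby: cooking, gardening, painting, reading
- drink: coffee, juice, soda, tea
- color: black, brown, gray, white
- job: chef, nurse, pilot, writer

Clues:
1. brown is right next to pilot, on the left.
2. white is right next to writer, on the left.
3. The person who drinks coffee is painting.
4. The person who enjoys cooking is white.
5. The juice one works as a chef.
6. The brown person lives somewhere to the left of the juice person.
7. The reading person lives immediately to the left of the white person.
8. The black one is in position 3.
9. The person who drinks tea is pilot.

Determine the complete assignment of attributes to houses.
Solution:

House | Hobby | Drink | Color | Job
-----------------------------------
  1   | reading | soda | brown | nurse
  2   | cooking | tea | white | pilot
  3   | painting | coffee | black | writer
  4   | gardening | juice | gray | chef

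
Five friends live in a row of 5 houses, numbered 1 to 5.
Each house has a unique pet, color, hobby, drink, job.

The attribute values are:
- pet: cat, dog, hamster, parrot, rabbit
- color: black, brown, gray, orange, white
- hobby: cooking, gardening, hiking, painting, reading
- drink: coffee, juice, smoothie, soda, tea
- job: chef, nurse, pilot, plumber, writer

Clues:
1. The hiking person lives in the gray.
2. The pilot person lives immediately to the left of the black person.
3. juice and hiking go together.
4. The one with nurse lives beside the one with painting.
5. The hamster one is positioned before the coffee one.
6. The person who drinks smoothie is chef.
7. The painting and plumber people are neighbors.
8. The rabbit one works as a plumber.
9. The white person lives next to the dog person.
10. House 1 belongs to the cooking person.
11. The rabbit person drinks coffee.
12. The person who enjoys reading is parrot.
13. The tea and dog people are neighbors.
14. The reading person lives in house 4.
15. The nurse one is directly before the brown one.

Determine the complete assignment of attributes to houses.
Solution:

House | Pet | Color | Hobby | Drink | Job
-----------------------------------------
  1   | hamster | white | cooking | tea | nurse
  2   | dog | brown | painting | soda | pilot
  3   | rabbit | black | gardening | coffee | plumber
  4   | parrot | orange | reading | smoothie | chef
  5   | cat | gray | hiking | juice | writer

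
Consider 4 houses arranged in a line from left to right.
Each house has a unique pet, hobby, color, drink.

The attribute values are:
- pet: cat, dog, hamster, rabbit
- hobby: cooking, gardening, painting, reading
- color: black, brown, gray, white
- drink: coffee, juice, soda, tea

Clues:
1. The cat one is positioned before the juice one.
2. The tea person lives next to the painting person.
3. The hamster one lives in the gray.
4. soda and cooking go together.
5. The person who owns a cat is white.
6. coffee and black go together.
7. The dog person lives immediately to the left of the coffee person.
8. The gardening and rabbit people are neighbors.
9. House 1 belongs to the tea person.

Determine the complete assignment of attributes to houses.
Solution:

House | Pet | Hobby | Color | Drink
-----------------------------------
  1   | dog | gardening | brown | tea
  2   | rabbit | painting | black | coffee
  3   | cat | cooking | white | soda
  4   | hamster | reading | gray | juice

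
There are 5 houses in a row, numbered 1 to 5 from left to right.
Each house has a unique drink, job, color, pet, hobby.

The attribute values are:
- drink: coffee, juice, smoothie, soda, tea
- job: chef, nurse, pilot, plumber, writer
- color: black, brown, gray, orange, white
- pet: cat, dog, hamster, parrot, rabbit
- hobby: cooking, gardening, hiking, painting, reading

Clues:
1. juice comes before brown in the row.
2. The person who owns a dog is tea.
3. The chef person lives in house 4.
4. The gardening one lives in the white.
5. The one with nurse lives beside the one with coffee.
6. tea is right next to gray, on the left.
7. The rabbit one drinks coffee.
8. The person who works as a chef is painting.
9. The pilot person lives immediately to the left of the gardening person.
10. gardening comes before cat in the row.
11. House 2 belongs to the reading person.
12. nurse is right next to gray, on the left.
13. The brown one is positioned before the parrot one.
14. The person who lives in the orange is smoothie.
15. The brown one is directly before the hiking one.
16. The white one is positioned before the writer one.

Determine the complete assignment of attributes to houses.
Solution:

House | Drink | Job | Color | Pet | Hobby
-----------------------------------------
  1   | tea | nurse | black | dog | cooking
  2   | coffee | pilot | gray | rabbit | reading
  3   | juice | plumber | white | hamster | gardening
  4   | soda | chef | brown | cat | painting
  5   | smoothie | writer | orange | parrot | hiking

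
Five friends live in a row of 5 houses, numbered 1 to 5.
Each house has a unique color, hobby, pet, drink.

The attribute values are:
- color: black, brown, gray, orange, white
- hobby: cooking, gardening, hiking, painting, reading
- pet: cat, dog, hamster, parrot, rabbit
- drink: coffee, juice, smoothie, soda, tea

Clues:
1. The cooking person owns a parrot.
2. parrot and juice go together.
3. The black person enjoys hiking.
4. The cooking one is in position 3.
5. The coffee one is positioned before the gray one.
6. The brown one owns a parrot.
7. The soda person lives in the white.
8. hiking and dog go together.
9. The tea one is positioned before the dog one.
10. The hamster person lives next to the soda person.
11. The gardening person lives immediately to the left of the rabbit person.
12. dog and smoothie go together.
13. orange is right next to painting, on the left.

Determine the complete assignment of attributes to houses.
Solution:

House | Color | Hobby | Pet | Drink
-----------------------------------
  1   | orange | gardening | hamster | coffee
  2   | white | painting | rabbit | soda
  3   | brown | cooking | parrot | juice
  4   | gray | reading | cat | tea
  5   | black | hiking | dog | smoothie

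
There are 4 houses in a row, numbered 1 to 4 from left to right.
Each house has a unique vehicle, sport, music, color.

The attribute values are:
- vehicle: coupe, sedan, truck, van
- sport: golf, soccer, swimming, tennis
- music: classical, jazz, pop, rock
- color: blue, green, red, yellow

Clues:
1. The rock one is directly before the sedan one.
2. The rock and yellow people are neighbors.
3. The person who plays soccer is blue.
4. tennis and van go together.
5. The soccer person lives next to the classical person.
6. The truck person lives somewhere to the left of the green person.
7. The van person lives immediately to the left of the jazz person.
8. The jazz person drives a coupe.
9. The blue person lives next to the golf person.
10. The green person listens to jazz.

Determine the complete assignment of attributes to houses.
Solution:

House | Vehicle | Sport | Music | Color
---------------------------------------
  1   | truck | soccer | rock | blue
  2   | sedan | golf | classical | yellow
  3   | van | tennis | pop | red
  4   | coupe | swimming | jazz | green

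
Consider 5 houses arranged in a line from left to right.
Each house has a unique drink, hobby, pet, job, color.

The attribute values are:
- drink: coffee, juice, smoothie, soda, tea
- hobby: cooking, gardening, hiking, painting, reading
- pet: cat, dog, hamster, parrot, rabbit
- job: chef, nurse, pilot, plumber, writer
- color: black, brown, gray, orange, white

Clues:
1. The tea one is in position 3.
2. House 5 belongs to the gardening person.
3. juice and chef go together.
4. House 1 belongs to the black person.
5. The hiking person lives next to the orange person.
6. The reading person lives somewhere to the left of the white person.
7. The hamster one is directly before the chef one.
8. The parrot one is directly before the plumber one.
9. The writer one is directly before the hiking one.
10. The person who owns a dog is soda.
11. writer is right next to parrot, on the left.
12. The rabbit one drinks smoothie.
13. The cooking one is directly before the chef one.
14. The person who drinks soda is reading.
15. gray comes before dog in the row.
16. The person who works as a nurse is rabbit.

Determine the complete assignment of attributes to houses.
Solution:

House | Drink | Hobby | Pet | Job | Color
-----------------------------------------
  1   | coffee | cooking | hamster | writer | black
  2   | juice | hiking | parrot | chef | gray
  3   | tea | painting | cat | plumber | orange
  4   | soda | reading | dog | pilot | brown
  5   | smoothie | gardening | rabbit | nurse | white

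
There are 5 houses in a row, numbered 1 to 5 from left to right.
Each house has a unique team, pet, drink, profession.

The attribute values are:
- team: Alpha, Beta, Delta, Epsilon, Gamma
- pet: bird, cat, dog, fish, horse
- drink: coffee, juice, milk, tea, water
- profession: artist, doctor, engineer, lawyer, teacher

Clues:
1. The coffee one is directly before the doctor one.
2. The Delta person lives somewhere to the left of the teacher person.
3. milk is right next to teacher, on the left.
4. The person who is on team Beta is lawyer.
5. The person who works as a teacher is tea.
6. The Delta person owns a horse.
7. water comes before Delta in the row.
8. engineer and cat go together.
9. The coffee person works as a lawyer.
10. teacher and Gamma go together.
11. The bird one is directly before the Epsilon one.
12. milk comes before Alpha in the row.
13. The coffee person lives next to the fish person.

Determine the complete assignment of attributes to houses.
Solution:

House | Team | Pet | Drink | Profession
---------------------------------------
  1   | Beta | bird | coffee | lawyer
  2   | Epsilon | fish | water | doctor
  3   | Delta | horse | milk | artist
  4   | Gamma | dog | tea | teacher
  5   | Alpha | cat | juice | engineer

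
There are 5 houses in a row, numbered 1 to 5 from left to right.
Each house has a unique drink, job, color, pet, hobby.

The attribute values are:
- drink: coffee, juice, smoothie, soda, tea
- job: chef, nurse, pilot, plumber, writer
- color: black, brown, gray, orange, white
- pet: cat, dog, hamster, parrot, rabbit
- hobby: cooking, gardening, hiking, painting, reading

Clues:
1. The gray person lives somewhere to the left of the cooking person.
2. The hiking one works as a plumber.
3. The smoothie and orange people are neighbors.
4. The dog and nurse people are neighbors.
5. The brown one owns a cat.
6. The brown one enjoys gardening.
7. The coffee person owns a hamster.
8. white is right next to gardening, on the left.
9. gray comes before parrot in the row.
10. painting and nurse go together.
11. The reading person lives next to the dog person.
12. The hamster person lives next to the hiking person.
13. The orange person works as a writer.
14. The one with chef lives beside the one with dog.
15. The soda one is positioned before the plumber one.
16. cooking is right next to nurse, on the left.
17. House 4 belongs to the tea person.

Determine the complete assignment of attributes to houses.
Solution:

House | Drink | Job | Color | Pet | Hobby
-----------------------------------------
  1   | smoothie | chef | gray | rabbit | reading
  2   | soda | writer | orange | dog | cooking
  3   | coffee | nurse | black | hamster | painting
  4   | tea | plumber | white | parrot | hiking
  5   | juice | pilot | brown | cat | gardening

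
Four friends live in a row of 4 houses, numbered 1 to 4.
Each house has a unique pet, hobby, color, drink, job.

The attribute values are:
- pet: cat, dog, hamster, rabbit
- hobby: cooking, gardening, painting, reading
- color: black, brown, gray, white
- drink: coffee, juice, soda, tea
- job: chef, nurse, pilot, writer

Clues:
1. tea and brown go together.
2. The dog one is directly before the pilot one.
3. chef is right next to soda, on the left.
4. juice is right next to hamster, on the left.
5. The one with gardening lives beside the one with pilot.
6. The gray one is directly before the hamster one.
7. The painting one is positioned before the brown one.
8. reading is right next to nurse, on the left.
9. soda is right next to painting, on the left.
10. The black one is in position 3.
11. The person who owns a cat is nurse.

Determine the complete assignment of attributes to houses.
Solution:

House | Pet | Hobby | Color | Drink | Job
-----------------------------------------
  1   | dog | gardening | gray | juice | chef
  2   | hamster | reading | white | soda | pilot
  3   | cat | painting | black | coffee | nurse
  4   | rabbit | cooking | brown | tea | writer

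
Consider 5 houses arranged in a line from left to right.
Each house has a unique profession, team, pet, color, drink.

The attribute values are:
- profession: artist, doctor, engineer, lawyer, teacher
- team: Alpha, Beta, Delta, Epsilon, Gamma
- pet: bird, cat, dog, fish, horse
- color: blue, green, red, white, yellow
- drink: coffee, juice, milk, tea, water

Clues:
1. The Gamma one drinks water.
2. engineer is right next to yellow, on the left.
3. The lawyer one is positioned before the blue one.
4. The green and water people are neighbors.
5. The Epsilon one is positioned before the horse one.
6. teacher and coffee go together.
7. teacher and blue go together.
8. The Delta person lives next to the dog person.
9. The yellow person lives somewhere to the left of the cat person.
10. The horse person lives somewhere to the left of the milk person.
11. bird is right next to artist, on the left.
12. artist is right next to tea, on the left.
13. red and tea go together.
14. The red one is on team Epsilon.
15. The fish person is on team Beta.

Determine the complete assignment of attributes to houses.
Solution:

House | Profession | Team | Pet | Color | Drink
-----------------------------------------------
  1   | engineer | Delta | bird | green | juice
  2   | artist | Gamma | dog | yellow | water
  3   | lawyer | Epsilon | cat | red | tea
  4   | teacher | Alpha | horse | blue | coffee
  5   | doctor | Beta | fish | white | milk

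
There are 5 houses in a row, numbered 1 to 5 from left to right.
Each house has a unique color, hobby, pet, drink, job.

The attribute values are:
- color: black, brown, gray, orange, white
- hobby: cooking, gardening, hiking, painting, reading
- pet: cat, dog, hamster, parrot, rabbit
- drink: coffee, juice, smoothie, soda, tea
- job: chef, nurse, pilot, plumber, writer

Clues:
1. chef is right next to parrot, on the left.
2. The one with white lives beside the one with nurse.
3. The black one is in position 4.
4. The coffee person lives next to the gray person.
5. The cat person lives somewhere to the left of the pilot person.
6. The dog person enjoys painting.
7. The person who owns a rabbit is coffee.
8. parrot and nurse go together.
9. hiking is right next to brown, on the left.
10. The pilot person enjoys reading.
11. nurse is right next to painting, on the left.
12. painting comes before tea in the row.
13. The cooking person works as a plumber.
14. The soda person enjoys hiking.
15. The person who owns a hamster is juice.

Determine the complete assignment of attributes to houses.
Solution:

House | Color | Hobby | Pet | Drink | Job
-----------------------------------------
  1   | white | gardening | rabbit | coffee | chef
  2   | gray | hiking | parrot | soda | nurse
  3   | brown | painting | dog | smoothie | writer
  4   | black | cooking | cat | tea | plumber
  5   | orange | reading | hamster | juice | pilot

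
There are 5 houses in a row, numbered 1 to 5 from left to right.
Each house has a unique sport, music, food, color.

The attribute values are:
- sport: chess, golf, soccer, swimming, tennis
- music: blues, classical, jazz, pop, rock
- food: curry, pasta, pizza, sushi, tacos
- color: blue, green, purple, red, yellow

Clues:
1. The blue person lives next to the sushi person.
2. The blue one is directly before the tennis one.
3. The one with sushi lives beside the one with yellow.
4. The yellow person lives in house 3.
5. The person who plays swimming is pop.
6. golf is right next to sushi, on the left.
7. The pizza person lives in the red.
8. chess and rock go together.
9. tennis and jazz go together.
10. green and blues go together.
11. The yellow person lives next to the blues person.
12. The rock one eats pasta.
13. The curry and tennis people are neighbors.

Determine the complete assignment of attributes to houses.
Solution:

House | Sport | Music | Food | Color
------------------------------------
  1   | golf | classical | curry | blue
  2   | tennis | jazz | sushi | purple
  3   | chess | rock | pasta | yellow
  4   | soccer | blues | tacos | green
  5   | swimming | pop | pizza | red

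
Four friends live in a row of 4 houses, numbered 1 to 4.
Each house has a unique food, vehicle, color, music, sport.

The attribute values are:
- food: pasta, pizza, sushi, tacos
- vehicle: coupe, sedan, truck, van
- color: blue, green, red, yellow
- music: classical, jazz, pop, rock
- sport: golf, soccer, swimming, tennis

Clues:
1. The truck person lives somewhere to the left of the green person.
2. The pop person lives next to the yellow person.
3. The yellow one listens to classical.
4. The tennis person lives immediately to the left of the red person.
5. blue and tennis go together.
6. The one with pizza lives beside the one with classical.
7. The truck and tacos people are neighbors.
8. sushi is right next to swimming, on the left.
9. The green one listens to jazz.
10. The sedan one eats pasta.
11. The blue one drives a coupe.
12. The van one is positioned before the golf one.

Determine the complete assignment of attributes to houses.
Solution:

House | Food | Vehicle | Color | Music | Sport
----------------------------------------------
  1   | sushi | coupe | blue | rock | tennis
  2   | pizza | truck | red | pop | swimming
  3   | tacos | van | yellow | classical | soccer
  4   | pasta | sedan | green | jazz | golf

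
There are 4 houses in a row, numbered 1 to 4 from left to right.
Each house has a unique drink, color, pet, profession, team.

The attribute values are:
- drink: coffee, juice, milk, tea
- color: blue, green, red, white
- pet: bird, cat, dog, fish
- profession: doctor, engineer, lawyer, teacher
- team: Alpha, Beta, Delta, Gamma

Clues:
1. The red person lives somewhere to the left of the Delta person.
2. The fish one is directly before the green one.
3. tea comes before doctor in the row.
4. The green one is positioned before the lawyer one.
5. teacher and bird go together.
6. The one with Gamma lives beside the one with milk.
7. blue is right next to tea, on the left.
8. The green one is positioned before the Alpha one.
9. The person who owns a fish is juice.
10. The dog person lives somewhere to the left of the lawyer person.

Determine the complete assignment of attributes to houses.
Solution:

House | Drink | Color | Pet | Profession | Team
-----------------------------------------------
  1   | juice | blue | fish | engineer | Beta
  2   | tea | green | bird | teacher | Gamma
  3   | milk | red | dog | doctor | Alpha
  4   | coffee | white | cat | lawyer | Delta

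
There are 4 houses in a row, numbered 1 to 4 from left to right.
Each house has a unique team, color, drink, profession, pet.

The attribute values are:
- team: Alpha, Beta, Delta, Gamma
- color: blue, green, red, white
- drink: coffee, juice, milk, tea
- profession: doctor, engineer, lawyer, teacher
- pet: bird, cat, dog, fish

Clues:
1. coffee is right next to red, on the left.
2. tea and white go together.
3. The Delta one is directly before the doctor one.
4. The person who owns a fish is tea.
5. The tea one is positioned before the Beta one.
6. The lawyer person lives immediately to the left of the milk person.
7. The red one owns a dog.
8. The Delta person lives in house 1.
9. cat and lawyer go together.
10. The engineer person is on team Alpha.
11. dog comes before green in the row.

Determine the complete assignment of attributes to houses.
Solution:

House | Team | Color | Drink | Profession | Pet
-----------------------------------------------
  1   | Delta | blue | coffee | lawyer | cat
  2   | Gamma | red | milk | doctor | dog
  3   | Alpha | white | tea | engineer | fish
  4   | Beta | green | juice | teacher | bird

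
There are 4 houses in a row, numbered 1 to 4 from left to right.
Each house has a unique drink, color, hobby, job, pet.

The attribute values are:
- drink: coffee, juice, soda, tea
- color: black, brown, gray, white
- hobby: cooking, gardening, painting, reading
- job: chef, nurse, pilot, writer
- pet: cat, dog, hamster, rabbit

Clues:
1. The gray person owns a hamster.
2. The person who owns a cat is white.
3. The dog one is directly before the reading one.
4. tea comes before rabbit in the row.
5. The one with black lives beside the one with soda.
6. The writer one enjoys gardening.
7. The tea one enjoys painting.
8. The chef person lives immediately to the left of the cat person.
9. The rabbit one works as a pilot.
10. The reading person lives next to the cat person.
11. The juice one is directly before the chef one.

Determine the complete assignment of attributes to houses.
Solution:

House | Drink | Color | Hobby | Job | Pet
-----------------------------------------
  1   | juice | black | gardening | writer | dog
  2   | soda | gray | reading | chef | hamster
  3   | tea | white | painting | nurse | cat
  4   | coffee | brown | cooking | pilot | rabbit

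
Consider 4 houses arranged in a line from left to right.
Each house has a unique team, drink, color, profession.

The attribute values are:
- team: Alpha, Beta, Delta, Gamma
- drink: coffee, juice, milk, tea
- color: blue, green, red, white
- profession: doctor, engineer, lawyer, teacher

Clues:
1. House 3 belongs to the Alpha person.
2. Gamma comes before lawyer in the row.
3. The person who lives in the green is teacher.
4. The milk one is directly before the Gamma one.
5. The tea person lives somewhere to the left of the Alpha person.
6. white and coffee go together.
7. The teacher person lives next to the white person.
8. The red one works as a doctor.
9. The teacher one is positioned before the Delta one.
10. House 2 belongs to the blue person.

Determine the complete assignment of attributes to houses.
Solution:

House | Team | Drink | Color | Profession
-----------------------------------------
  1   | Beta | milk | red | doctor
  2   | Gamma | tea | blue | engineer
  3   | Alpha | juice | green | teacher
  4   | Delta | coffee | white | lawyer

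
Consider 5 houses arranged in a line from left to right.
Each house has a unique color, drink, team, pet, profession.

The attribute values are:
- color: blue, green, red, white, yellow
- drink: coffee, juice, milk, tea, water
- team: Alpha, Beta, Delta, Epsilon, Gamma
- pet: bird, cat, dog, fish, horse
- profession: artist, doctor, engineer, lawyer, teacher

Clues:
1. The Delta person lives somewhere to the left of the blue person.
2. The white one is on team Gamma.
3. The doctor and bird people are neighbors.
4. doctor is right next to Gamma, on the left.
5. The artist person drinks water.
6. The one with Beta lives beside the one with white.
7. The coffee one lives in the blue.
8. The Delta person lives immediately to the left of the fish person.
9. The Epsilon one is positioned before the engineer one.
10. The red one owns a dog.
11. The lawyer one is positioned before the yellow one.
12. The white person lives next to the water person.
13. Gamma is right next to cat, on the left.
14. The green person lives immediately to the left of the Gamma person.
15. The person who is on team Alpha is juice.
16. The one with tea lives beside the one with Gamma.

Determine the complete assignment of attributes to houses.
Solution:

House | Color | Drink | Team | Pet | Profession
-----------------------------------------------
  1   | green | tea | Beta | horse | doctor
  2   | white | milk | Gamma | bird | lawyer
  3   | yellow | water | Delta | cat | artist
  4   | blue | coffee | Epsilon | fish | teacher
  5   | red | juice | Alpha | dog | engineer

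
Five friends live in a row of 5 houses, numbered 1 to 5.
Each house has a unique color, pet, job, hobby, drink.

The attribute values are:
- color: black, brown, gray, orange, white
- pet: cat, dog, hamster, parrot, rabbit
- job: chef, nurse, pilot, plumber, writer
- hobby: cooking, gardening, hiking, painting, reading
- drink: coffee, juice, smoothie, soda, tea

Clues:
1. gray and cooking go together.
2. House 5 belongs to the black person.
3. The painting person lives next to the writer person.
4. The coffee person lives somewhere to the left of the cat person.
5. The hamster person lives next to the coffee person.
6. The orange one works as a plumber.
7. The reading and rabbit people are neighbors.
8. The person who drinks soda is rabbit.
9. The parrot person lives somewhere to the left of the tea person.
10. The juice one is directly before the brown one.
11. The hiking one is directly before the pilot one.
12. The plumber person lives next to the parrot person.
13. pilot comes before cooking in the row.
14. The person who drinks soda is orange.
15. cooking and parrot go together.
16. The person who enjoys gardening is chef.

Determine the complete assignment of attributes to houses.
Solution:

House | Color | Pet | Job | Hobby | Drink
-----------------------------------------
  1   | white | hamster | nurse | hiking | juice
  2   | brown | dog | pilot | reading | coffee
  3   | orange | rabbit | plumber | painting | soda
  4   | gray | parrot | writer | cooking | smoothie
  5   | black | cat | chef | gardening | tea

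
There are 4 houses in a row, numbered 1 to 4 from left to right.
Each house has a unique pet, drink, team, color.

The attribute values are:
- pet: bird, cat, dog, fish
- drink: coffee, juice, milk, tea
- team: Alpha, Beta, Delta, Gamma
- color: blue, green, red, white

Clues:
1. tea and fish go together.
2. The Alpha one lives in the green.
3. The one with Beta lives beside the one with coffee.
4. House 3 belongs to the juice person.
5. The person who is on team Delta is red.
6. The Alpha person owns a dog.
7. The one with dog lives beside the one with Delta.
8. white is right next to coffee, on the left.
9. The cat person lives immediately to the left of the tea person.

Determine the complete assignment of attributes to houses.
Solution:

House | Pet | Drink | Team | Color
----------------------------------
  1   | bird | milk | Beta | white
  2   | dog | coffee | Alpha | green
  3   | cat | juice | Delta | red
  4   | fish | tea | Gamma | blue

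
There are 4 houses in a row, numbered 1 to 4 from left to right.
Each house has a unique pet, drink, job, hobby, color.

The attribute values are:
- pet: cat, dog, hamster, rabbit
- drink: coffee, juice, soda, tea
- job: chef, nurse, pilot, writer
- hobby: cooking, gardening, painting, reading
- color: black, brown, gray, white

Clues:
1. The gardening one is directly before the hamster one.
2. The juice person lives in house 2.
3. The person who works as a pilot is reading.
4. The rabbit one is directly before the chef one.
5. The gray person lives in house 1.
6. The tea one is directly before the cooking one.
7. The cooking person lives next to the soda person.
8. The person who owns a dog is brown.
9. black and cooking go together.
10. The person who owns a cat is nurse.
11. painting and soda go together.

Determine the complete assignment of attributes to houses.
Solution:

House | Pet | Drink | Job | Hobby | Color
-----------------------------------------
  1   | rabbit | tea | writer | gardening | gray
  2   | hamster | juice | chef | cooking | black
  3   | cat | soda | nurse | painting | white
  4   | dog | coffee | pilot | reading | brown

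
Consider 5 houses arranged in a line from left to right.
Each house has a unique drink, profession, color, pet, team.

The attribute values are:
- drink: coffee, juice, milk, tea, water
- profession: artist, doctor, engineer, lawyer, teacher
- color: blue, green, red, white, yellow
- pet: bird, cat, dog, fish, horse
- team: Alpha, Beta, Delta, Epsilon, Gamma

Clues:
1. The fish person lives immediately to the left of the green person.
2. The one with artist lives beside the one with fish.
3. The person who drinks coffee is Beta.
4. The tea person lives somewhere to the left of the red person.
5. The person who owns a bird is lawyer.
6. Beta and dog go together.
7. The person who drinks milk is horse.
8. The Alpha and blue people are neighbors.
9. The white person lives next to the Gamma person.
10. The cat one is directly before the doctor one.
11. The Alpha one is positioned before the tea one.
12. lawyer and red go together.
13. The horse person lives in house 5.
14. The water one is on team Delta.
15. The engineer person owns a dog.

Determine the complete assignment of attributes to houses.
Solution:

House | Drink | Profession | Color | Pet | Team
-----------------------------------------------
  1   | juice | artist | white | cat | Alpha
  2   | tea | doctor | blue | fish | Gamma
  3   | coffee | engineer | green | dog | Beta
  4   | water | lawyer | red | bird | Delta
  5   | milk | teacher | yellow | horse | Epsilon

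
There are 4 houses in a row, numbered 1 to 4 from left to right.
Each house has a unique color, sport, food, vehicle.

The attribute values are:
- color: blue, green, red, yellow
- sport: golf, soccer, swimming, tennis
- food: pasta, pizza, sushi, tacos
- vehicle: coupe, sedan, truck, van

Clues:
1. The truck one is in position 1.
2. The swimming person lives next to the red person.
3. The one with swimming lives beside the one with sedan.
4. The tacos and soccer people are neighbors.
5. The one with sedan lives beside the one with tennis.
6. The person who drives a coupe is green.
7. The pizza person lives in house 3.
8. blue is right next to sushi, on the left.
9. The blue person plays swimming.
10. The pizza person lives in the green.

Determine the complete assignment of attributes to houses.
Solution:

House | Color | Sport | Food | Vehicle
--------------------------------------
  1   | blue | swimming | tacos | truck
  2   | red | soccer | sushi | sedan
  3   | green | tennis | pizza | coupe
  4   | yellow | golf | pasta | van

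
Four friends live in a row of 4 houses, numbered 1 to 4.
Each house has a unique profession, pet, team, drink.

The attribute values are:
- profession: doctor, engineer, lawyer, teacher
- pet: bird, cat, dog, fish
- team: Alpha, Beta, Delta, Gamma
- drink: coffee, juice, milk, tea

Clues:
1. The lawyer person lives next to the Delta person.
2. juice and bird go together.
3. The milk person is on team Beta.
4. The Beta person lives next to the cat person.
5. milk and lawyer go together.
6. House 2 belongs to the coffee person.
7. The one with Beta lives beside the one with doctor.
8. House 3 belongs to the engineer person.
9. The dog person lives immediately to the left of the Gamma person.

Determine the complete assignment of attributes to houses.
Solution:

House | Profession | Pet | Team | Drink
---------------------------------------
  1   | lawyer | fish | Beta | milk
  2   | doctor | cat | Delta | coffee
  3   | engineer | dog | Alpha | tea
  4   | teacher | bird | Gamma | juice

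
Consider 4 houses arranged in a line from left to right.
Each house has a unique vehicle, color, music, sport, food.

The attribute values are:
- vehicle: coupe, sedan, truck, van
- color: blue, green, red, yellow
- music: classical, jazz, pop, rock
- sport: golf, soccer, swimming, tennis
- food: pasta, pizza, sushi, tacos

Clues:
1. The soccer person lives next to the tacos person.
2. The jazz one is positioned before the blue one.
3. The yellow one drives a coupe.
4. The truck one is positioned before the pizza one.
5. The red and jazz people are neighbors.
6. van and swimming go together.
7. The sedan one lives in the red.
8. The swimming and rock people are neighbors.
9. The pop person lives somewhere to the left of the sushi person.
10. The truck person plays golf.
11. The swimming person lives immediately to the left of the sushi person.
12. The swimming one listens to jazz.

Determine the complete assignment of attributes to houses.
Solution:

House | Vehicle | Color | Music | Sport | Food
----------------------------------------------
  1   | sedan | red | pop | soccer | pasta
  2   | van | green | jazz | swimming | tacos
  3   | truck | blue | rock | golf | sushi
  4   | coupe | yellow | classical | tennis | pizza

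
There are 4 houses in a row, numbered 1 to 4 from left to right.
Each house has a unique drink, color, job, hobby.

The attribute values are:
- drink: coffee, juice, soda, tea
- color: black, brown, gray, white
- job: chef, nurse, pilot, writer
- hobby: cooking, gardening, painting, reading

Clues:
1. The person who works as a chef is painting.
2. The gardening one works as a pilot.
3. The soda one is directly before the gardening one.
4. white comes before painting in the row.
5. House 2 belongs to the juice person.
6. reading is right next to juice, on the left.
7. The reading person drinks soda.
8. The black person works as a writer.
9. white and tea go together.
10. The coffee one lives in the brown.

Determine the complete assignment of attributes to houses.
Solution:

House | Drink | Color | Job | Hobby
-----------------------------------
  1   | soda | black | writer | reading
  2   | juice | gray | pilot | gardening
  3   | tea | white | nurse | cooking
  4   | coffee | brown | chef | painting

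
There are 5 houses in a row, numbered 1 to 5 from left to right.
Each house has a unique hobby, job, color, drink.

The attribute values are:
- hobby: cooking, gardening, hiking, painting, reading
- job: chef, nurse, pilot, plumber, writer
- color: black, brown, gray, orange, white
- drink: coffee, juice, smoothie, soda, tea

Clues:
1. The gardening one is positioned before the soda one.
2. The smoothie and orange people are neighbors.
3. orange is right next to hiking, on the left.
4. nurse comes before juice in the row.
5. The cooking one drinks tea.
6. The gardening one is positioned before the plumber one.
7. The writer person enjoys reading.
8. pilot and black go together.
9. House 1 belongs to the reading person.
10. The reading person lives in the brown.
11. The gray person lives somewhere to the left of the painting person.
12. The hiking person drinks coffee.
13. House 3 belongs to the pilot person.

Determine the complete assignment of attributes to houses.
Solution:

House | Hobby | Job | Color | Drink
-----------------------------------
  1   | reading | writer | brown | smoothie
  2   | cooking | nurse | orange | tea
  3   | hiking | pilot | black | coffee
  4   | gardening | chef | gray | juice
  5   | painting | plumber | white | soda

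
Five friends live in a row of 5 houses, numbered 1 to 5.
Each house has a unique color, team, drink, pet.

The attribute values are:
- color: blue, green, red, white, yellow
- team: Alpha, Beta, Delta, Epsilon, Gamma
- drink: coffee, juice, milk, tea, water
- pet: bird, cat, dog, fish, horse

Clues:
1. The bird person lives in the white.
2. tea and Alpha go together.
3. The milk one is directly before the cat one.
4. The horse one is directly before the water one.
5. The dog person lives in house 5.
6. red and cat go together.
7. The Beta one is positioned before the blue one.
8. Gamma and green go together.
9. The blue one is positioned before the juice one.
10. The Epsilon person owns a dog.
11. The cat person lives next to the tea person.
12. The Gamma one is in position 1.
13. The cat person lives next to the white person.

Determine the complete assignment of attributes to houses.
Solution:

House | Color | Team | Drink | Pet
----------------------------------
  1   | green | Gamma | milk | horse
  2   | red | Beta | water | cat
  3   | white | Alpha | tea | bird
  4   | blue | Delta | coffee | fish
  5   | yellow | Epsilon | juice | dog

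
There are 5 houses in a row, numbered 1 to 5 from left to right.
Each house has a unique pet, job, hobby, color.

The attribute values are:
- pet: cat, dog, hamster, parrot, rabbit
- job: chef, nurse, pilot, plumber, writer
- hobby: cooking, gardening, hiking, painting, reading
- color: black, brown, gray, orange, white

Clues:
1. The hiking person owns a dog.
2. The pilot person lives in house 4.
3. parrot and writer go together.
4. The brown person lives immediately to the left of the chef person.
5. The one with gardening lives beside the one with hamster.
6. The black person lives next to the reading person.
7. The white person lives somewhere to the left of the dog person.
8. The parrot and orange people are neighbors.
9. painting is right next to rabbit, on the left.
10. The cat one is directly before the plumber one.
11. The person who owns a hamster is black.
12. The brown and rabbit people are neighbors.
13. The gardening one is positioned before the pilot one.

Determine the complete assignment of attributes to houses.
Solution:

House | Pet | Job | Hobby | Color
---------------------------------
  1   | parrot | writer | painting | brown
  2   | rabbit | chef | gardening | orange
  3   | hamster | nurse | cooking | black
  4   | cat | pilot | reading | white
  5   | dog | plumber | hiking | gray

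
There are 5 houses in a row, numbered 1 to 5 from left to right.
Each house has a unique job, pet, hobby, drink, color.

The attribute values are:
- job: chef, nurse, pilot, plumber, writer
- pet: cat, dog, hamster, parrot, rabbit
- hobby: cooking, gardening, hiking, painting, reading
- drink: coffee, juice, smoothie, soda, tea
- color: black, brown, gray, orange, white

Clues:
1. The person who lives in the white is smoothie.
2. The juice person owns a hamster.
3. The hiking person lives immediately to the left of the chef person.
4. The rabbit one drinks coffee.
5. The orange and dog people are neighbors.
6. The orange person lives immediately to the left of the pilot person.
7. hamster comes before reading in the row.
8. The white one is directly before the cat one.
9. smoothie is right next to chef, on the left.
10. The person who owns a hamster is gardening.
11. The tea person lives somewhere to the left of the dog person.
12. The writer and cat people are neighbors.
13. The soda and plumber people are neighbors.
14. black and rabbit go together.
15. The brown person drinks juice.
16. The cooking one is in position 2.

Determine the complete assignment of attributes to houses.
Solution:

House | Job | Pet | Hobby | Drink | Color
-----------------------------------------
  1   | writer | parrot | hiking | smoothie | white
  2   | chef | cat | cooking | tea | orange
  3   | pilot | dog | painting | soda | gray
  4   | plumber | hamster | gardening | juice | brown
  5   | nurse | rabbit | reading | coffee | black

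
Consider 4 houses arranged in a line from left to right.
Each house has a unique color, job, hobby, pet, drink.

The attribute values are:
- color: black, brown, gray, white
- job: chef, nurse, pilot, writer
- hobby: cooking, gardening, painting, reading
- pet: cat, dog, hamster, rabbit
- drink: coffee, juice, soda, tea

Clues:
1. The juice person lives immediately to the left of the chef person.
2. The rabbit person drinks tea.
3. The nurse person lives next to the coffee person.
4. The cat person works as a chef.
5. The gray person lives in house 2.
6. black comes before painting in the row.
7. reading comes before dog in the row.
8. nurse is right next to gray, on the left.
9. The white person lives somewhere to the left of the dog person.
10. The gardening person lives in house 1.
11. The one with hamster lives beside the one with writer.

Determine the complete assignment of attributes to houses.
Solution:

House | Color | Job | Hobby | Pet | Drink
-----------------------------------------
  1   | white | nurse | gardening | rabbit | tea
  2   | gray | pilot | reading | hamster | coffee
  3   | black | writer | cooking | dog | juice
  4   | brown | chef | painting | cat | soda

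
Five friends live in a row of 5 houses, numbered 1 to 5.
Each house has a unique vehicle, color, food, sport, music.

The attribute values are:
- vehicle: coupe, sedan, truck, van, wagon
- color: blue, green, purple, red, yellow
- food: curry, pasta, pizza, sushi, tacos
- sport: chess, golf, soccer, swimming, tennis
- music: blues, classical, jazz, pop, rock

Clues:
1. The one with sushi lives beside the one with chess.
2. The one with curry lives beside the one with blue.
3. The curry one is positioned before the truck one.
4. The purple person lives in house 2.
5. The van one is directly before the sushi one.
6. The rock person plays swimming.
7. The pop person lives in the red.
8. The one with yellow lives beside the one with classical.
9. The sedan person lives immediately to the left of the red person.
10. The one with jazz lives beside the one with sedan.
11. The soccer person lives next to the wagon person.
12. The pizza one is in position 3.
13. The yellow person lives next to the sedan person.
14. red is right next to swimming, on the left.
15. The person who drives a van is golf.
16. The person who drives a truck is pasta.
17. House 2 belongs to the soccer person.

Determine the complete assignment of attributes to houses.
Solution:

House | Vehicle | Color | Food | Sport | Music
----------------------------------------------
  1   | van | yellow | tacos | golf | jazz
  2   | sedan | purple | sushi | soccer | classical
  3   | wagon | red | pizza | chess | pop
  4   | coupe | green | curry | swimming | rock
  5   | truck | blue | pasta | tennis | blues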